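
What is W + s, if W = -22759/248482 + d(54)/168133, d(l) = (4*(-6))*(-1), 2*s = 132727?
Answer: 1386266041091576/20889012053 ≈ 66363.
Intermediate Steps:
s = 132727/2 (s = (½)*132727 = 132727/2 ≈ 66364.)
d(l) = 24 (d(l) = -24*(-1) = 24)
W = -3820575379/41778024106 (W = -22759/248482 + 24/168133 = -3820575379/41778024106 ≈ -0.091449)
W + s = -3820575379/41778024106 + 132727/2 = 1386266041091576/20889012053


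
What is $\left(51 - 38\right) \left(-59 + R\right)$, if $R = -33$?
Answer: $-1196$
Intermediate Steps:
$\left(51 - 38\right) \left(-59 + R\right) = \left(51 - 38\right) \left(-59 - 33\right) = 13 \left(-92\right) = -1196$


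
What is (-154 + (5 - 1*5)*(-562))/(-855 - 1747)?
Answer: 77/1301 ≈ 0.059185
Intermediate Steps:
(-154 + (5 - 1*5)*(-562))/(-855 - 1747) = (-154 + (5 - 5)*(-562))/(-2602) = (-154 + 0*(-562))*(-1/2602) = (-154 + 0)*(-1/2602) = -154*(-1/2602) = 77/1301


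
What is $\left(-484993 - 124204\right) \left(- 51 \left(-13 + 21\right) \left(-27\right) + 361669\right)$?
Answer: $-227038583945$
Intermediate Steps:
$\left(-484993 - 124204\right) \left(- 51 \left(-13 + 21\right) \left(-27\right) + 361669\right) = - 609197 \left(\left(-51\right) 8 \left(-27\right) + 361669\right) = - 609197 \left(\left(-408\right) \left(-27\right) + 361669\right) = - 609197 \left(11016 + 361669\right) = \left(-609197\right) 372685 = -227038583945$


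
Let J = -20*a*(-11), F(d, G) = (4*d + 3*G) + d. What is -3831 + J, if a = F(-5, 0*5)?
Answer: -9331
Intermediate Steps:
F(d, G) = 3*G + 5*d (F(d, G) = (3*G + 4*d) + d = 3*G + 5*d)
a = -25 (a = 3*(0*5) + 5*(-5) = 3*0 - 25 = 0 - 25 = -25)
J = -5500 (J = -20*(-25)*(-11) = 500*(-11) = -5500)
-3831 + J = -3831 - 5500 = -9331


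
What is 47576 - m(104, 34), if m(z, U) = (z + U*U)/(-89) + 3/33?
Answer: 46590675/979 ≈ 47590.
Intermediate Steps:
m(z, U) = 1/11 - z/89 - U**2/89 (m(z, U) = (z + U**2)*(-1/89) + 3*(1/33) = (-z/89 - U**2/89) + 1/11 = 1/11 - z/89 - U**2/89)
47576 - m(104, 34) = 47576 - (1/11 - 1/89*104 - 1/89*34**2) = 47576 - (1/11 - 104/89 - 1/89*1156) = 47576 - (1/11 - 104/89 - 1156/89) = 47576 - 1*(-13771/979) = 47576 + 13771/979 = 46590675/979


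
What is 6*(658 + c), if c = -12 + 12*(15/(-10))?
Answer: 3768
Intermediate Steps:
c = -30 (c = -12 + 12*(15*(-⅒)) = -12 + 12*(-3/2) = -12 - 18 = -30)
6*(658 + c) = 6*(658 - 30) = 6*628 = 3768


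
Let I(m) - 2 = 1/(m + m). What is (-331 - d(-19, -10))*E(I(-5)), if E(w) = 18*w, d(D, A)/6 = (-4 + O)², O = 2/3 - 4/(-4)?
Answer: -62187/5 ≈ -12437.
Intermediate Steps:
O = 5/3 (O = 2*(⅓) - 4*(-¼) = ⅔ + 1 = 5/3 ≈ 1.6667)
I(m) = 2 + 1/(2*m) (I(m) = 2 + 1/(m + m) = 2 + 1/(2*m))
d(D, A) = 98/3 (d(D, A) = 6*(-4 + 5/3)² = 6*(-7/3)² = 6*(49/9) = 98/3)
(-331 - d(-19, -10))*E(I(-5)) = (-331 - 1*98/3)*(18*(2 + (½)/(-5))) = (-331 - 98/3)*(18*(2 + (½)*(-⅕))) = -6546*(2 - ⅒) = -6546*19/10 = -1091/3*171/5 = -62187/5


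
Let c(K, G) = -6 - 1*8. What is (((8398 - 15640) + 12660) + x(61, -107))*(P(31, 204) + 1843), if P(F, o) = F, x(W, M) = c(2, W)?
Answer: 10127096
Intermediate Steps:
c(K, G) = -14 (c(K, G) = -6 - 8 = -14)
x(W, M) = -14
(((8398 - 15640) + 12660) + x(61, -107))*(P(31, 204) + 1843) = (((8398 - 15640) + 12660) - 14)*(31 + 1843) = ((-7242 + 12660) - 14)*1874 = (5418 - 14)*1874 = 5404*1874 = 10127096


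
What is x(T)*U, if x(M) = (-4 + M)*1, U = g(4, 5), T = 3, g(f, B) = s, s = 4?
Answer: -4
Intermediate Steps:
g(f, B) = 4
U = 4
x(M) = -4 + M
x(T)*U = (-4 + 3)*4 = -1*4 = -4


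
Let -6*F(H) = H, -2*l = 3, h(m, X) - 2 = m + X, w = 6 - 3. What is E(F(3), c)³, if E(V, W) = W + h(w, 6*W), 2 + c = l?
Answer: -59319/8 ≈ -7414.9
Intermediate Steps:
w = 3
h(m, X) = 2 + X + m (h(m, X) = 2 + (m + X) = 2 + (X + m) = 2 + X + m)
l = -3/2 (l = -½*3 = -3/2 ≈ -1.5000)
F(H) = -H/6
c = -7/2 (c = -2 - 3/2 = -7/2 ≈ -3.5000)
E(V, W) = 5 + 7*W (E(V, W) = W + (2 + 6*W + 3) = W + (5 + 6*W) = 5 + 7*W)
E(F(3), c)³ = (5 + 7*(-7/2))³ = (5 - 49/2)³ = (-39/2)³ = -59319/8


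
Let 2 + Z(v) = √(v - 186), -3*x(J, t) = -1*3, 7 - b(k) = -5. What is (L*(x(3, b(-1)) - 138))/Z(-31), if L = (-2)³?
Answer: -2192/221 - 1096*I*√217/221 ≈ -9.9185 - 73.055*I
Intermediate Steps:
b(k) = 12 (b(k) = 7 - 1*(-5) = 7 + 5 = 12)
L = -8
x(J, t) = 1 (x(J, t) = -(-1)*3/3 = -⅓*(-3) = 1)
Z(v) = -2 + √(-186 + v) (Z(v) = -2 + √(v - 186) = -2 + √(-186 + v))
(L*(x(3, b(-1)) - 138))/Z(-31) = (-8*(1 - 138))/(-2 + √(-186 - 31)) = (-8*(-137))/(-2 + √(-217)) = 1096/(-2 + I*√217)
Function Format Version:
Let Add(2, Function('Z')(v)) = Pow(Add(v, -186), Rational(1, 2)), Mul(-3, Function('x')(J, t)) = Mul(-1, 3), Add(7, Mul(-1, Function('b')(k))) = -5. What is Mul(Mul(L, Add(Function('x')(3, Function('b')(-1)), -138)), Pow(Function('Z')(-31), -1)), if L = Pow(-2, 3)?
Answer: Add(Rational(-2192, 221), Mul(Rational(-1096, 221), I, Pow(217, Rational(1, 2)))) ≈ Add(-9.9185, Mul(-73.055, I))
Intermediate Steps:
Function('b')(k) = 12 (Function('b')(k) = Add(7, Mul(-1, -5)) = Add(7, 5) = 12)
L = -8
Function('x')(J, t) = 1 (Function('x')(J, t) = Mul(Rational(-1, 3), Mul(-1, 3)) = Mul(Rational(-1, 3), -3) = 1)
Function('Z')(v) = Add(-2, Pow(Add(-186, v), Rational(1, 2))) (Function('Z')(v) = Add(-2, Pow(Add(v, -186), Rational(1, 2))) = Add(-2, Pow(Add(-186, v), Rational(1, 2))))
Mul(Mul(L, Add(Function('x')(3, Function('b')(-1)), -138)), Pow(Function('Z')(-31), -1)) = Mul(Mul(-8, Add(1, -138)), Pow(Add(-2, Pow(Add(-186, -31), Rational(1, 2))), -1)) = Mul(Mul(-8, -137), Pow(Add(-2, Pow(-217, Rational(1, 2))), -1)) = Mul(1096, Pow(Add(-2, Mul(I, Pow(217, Rational(1, 2)))), -1))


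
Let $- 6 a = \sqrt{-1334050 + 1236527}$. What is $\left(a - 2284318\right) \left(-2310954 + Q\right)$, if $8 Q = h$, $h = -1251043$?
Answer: $\frac{22544705299325}{4} + \frac{19738675 i \sqrt{97523}}{48} \approx 5.6362 \cdot 10^{12} + 1.2842 \cdot 10^{8} i$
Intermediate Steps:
$Q = - \frac{1251043}{8}$ ($Q = \frac{1}{8} \left(-1251043\right) = - \frac{1251043}{8} \approx -1.5638 \cdot 10^{5}$)
$a = - \frac{i \sqrt{97523}}{6}$ ($a = - \frac{\sqrt{-1334050 + 1236527}}{6} = - \frac{\sqrt{-97523}}{6} = - \frac{i \sqrt{97523}}{6} \approx - 52.048 i$)
$\left(a - 2284318\right) \left(-2310954 + Q\right) = \left(- \frac{i \sqrt{97523}}{6} - 2284318\right) \left(-2310954 - \frac{1251043}{8}\right) = \left(- \frac{i \sqrt{97523}}{6} - 2284318\right) \left(- \frac{19738675}{8}\right) = \left(-2284318 - \frac{i \sqrt{97523}}{6}\right) \left(- \frac{19738675}{8}\right) = \frac{22544705299325}{4} + \frac{19738675 i \sqrt{97523}}{48}$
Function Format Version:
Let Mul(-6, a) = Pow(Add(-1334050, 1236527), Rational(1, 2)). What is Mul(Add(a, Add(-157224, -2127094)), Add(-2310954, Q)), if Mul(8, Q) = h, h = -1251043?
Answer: Add(Rational(22544705299325, 4), Mul(Rational(19738675, 48), I, Pow(97523, Rational(1, 2)))) ≈ Add(5.6362e+12, Mul(1.2842e+8, I))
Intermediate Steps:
Q = Rational(-1251043, 8) (Q = Mul(Rational(1, 8), -1251043) = Rational(-1251043, 8) ≈ -1.5638e+5)
a = Mul(Rational(-1, 6), I, Pow(97523, Rational(1, 2))) (a = Mul(Rational(-1, 6), Pow(Add(-1334050, 1236527), Rational(1, 2))) = Mul(Rational(-1, 6), Pow(-97523, Rational(1, 2))) = Mul(Rational(-1, 6), Mul(I, Pow(97523, Rational(1, 2)))) = Mul(Rational(-1, 6), I, Pow(97523, Rational(1, 2))) ≈ Mul(-52.048, I))
Mul(Add(a, Add(-157224, -2127094)), Add(-2310954, Q)) = Mul(Add(Mul(Rational(-1, 6), I, Pow(97523, Rational(1, 2))), Add(-157224, -2127094)), Add(-2310954, Rational(-1251043, 8))) = Mul(Add(Mul(Rational(-1, 6), I, Pow(97523, Rational(1, 2))), -2284318), Rational(-19738675, 8)) = Mul(Add(-2284318, Mul(Rational(-1, 6), I, Pow(97523, Rational(1, 2)))), Rational(-19738675, 8)) = Add(Rational(22544705299325, 4), Mul(Rational(19738675, 48), I, Pow(97523, Rational(1, 2))))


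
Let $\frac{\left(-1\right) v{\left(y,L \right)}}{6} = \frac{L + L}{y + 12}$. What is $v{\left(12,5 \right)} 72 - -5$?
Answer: $-175$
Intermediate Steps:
$v{\left(y,L \right)} = - \frac{12 L}{12 + y}$ ($v{\left(y,L \right)} = - 6 \frac{L + L}{y + 12} = - 6 \frac{2 L}{12 + y} = - \frac{12 L}{12 + y}$)
$v{\left(12,5 \right)} 72 - -5 = \left(-12\right) 5 \frac{1}{12 + 12} \cdot 72 - -5 = \left(-12\right) 5 \cdot \frac{1}{24} \cdot 72 + \left(6 - 1\right) = \left(-12\right) 5 \cdot \frac{1}{24} \cdot 72 + 5 = \left(- \frac{5}{2}\right) 72 + 5 = -180 + 5 = -175$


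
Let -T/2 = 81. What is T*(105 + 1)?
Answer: -17172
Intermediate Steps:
T = -162 (T = -2*81 = -162)
T*(105 + 1) = -162*(105 + 1) = -162*106 = -17172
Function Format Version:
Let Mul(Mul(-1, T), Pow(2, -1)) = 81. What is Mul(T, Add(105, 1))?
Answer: -17172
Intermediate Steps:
T = -162 (T = Mul(-2, 81) = -162)
Mul(T, Add(105, 1)) = Mul(-162, Add(105, 1)) = Mul(-162, 106) = -17172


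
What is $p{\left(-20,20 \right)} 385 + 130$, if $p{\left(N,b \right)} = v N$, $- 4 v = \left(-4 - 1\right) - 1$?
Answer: $-11420$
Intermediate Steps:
$v = \frac{3}{2}$ ($v = - \frac{\left(-4 - 1\right) - 1}{4} = - \frac{-5 - 1}{4} = \left(- \frac{1}{4}\right) \left(-6\right) = \frac{3}{2} \approx 1.5$)
$p{\left(N,b \right)} = \frac{3 N}{2}$
$p{\left(-20,20 \right)} 385 + 130 = \frac{3}{2} \left(-20\right) 385 + 130 = \left(-30\right) 385 + 130 = -11550 + 130 = -11420$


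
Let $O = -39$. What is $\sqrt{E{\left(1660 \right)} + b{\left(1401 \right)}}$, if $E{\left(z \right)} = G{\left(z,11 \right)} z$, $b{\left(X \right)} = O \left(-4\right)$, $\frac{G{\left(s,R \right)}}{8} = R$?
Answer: $2 \sqrt{36559} \approx 382.41$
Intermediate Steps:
$G{\left(s,R \right)} = 8 R$
$b{\left(X \right)} = 156$ ($b{\left(X \right)} = \left(-39\right) \left(-4\right) = 156$)
$E{\left(z \right)} = 88 z$ ($E{\left(z \right)} = 8 \cdot 11 z = 88 z$)
$\sqrt{E{\left(1660 \right)} + b{\left(1401 \right)}} = \sqrt{88 \cdot 1660 + 156} = \sqrt{146080 + 156} = \sqrt{146236} = 2 \sqrt{36559}$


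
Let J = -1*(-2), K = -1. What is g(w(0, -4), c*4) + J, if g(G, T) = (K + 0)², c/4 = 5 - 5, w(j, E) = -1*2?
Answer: 3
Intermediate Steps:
w(j, E) = -2
c = 0 (c = 4*(5 - 5) = 4*0 = 0)
g(G, T) = 1 (g(G, T) = (-1 + 0)² = (-1)² = 1)
J = 2
g(w(0, -4), c*4) + J = 1 + 2 = 3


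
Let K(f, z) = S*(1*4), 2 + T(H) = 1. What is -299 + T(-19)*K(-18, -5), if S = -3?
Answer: -287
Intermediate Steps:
T(H) = -1 (T(H) = -2 + 1 = -1)
K(f, z) = -12 (K(f, z) = -3*4 = -12)
-299 + T(-19)*K(-18, -5) = -299 - 1*(-12) = -299 + 12 = -287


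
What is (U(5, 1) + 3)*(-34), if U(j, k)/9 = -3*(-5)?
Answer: -4692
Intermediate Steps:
U(j, k) = 135 (U(j, k) = 9*(-3*(-5)) = 9*15 = 135)
(U(5, 1) + 3)*(-34) = (135 + 3)*(-34) = 138*(-34) = -4692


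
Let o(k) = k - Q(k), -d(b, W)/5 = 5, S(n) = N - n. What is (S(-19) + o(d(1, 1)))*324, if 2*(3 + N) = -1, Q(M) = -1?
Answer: -2754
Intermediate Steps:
N = -7/2 (N = -3 + (½)*(-1) = -3 - ½ = -7/2 ≈ -3.5000)
S(n) = -7/2 - n
d(b, W) = -25 (d(b, W) = -5*5 = -25)
o(k) = 1 + k (o(k) = k - 1*(-1) = k + 1 = 1 + k)
(S(-19) + o(d(1, 1)))*324 = ((-7/2 - 1*(-19)) + (1 - 25))*324 = ((-7/2 + 19) - 24)*324 = (31/2 - 24)*324 = -17/2*324 = -2754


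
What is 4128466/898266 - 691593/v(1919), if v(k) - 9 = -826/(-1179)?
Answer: -366194115993730/5136734121 ≈ -71289.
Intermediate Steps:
v(k) = 11437/1179 (v(k) = 9 - 826/(-1179) = 9 - 826*(-1/1179) = 9 + 826/1179 = 11437/1179)
4128466/898266 - 691593/v(1919) = 4128466/898266 - 691593/11437/1179 = 4128466*(1/898266) - 691593*1179/11437 = 2064233/449133 - 815388147/11437 = -366194115993730/5136734121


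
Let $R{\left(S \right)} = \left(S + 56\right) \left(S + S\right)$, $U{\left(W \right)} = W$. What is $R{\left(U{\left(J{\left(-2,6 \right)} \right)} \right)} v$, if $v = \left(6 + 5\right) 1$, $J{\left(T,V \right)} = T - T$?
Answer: $0$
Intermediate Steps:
$J{\left(T,V \right)} = 0$
$v = 11$ ($v = 11 \cdot 1 = 11$)
$R{\left(S \right)} = 2 S \left(56 + S\right)$ ($R{\left(S \right)} = \left(56 + S\right) 2 S = 2 S \left(56 + S\right)$)
$R{\left(U{\left(J{\left(-2,6 \right)} \right)} \right)} v = 2 \cdot 0 \left(56 + 0\right) 11 = 2 \cdot 0 \cdot 56 \cdot 11 = 0 \cdot 11 = 0$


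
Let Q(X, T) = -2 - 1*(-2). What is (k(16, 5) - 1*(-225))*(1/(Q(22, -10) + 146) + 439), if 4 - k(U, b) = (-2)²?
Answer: 14421375/146 ≈ 98777.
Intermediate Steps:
Q(X, T) = 0 (Q(X, T) = -2 + 2 = 0)
k(U, b) = 0 (k(U, b) = 4 - 1*(-2)² = 4 - 1*4 = 4 - 4 = 0)
(k(16, 5) - 1*(-225))*(1/(Q(22, -10) + 146) + 439) = (0 - 1*(-225))*(1/(0 + 146) + 439) = (0 + 225)*(1/146 + 439) = 225*(1/146 + 439) = 225*(64095/146) = 14421375/146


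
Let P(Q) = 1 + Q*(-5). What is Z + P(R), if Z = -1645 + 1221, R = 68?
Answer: -763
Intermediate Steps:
Z = -424
P(Q) = 1 - 5*Q
Z + P(R) = -424 + (1 - 5*68) = -424 + (1 - 340) = -424 - 339 = -763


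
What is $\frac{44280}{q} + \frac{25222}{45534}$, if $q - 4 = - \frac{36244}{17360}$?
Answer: $\frac{4375357437089}{188943333} \approx 23157.0$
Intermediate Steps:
$q = \frac{8299}{4340}$ ($q = 4 - \frac{36244}{17360} = 4 - \frac{9061}{4340} = \frac{8299}{4340} \approx 1.9122$)
$\frac{44280}{q} + \frac{25222}{45534} = \frac{44280}{\frac{8299}{4340}} + \frac{25222}{45534} = 44280 \cdot \frac{4340}{8299} + 25222 \cdot \frac{1}{45534} = \frac{192175200}{8299} + \frac{12611}{22767} = \frac{4375357437089}{188943333}$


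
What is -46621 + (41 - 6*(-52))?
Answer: -46268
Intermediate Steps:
-46621 + (41 - 6*(-52)) = -46621 + (41 + 312) = -46621 + 353 = -46268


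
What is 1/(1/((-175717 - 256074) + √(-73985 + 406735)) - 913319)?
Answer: -17028205755247778/15552183852216581647615 + 11*√110/31104367704433163295230 ≈ -1.0949e-6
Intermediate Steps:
1/(1/((-175717 - 256074) + √(-73985 + 406735)) - 913319) = 1/(1/(-431791 + √332750) - 913319) = 1/(1/(-431791 + 55*√110) - 913319) = 1/(-913319 + 1/(-431791 + 55*√110))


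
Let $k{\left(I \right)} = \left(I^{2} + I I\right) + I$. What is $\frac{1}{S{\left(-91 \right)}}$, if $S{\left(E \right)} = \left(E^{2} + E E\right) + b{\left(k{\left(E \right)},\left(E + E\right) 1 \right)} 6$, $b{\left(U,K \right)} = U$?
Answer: $\frac{1}{115388} \approx 8.6664 \cdot 10^{-6}$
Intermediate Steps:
$k{\left(I \right)} = I + 2 I^{2}$ ($k{\left(I \right)} = \left(I^{2} + I^{2}\right) + I = 2 I^{2} + I = I + 2 I^{2}$)
$S{\left(E \right)} = 2 E^{2} + 6 E \left(1 + 2 E\right)$ ($S{\left(E \right)} = \left(E^{2} + E E\right) + E \left(1 + 2 E\right) 6 = \left(E^{2} + E^{2}\right) + 6 E \left(1 + 2 E\right) = 2 E^{2} + 6 E \left(1 + 2 E\right)$)
$\frac{1}{S{\left(-91 \right)}} = \frac{1}{2 \left(-91\right) \left(3 + 7 \left(-91\right)\right)} = \frac{1}{2 \left(-91\right) \left(3 - 637\right)} = \frac{1}{2 \left(-91\right) \left(-634\right)} = \frac{1}{115388}$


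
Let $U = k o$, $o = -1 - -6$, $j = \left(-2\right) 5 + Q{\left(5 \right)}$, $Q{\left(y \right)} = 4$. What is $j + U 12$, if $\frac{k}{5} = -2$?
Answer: $-606$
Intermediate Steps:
$k = -10$ ($k = 5 \left(-2\right) = -10$)
$j = -6$ ($j = \left(-2\right) 5 + 4 = -10 + 4 = -6$)
$o = 5$ ($o = -1 + 6 = 5$)
$U = -50$ ($U = \left(-10\right) 5 = -50$)
$j + U 12 = -6 - 600 = -606$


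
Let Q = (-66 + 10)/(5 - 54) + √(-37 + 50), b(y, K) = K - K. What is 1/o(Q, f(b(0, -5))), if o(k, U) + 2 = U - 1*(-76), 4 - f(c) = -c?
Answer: 1/78 ≈ 0.012821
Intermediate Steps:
b(y, K) = 0
Q = 8/7 + √13 (Q = -56/(-49) + √13 = -56*(-1/49) + √13 = 8/7 + √13 ≈ 4.7484)
f(c) = 4 + c (f(c) = 4 - (-1)*c = 4 + c)
o(k, U) = 74 + U (o(k, U) = -2 + (U - 1*(-76)) = -2 + (U + 76) = -2 + (76 + U) = 74 + U)
1/o(Q, f(b(0, -5))) = 1/(74 + (4 + 0)) = 1/(74 + 4) = 1/78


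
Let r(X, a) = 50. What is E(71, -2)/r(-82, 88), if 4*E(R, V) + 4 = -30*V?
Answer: 7/25 ≈ 0.28000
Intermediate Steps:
E(R, V) = -1 - 15*V/2 (E(R, V) = -1 + (-30*V)/4 = -1 - 15*V/2)
E(71, -2)/r(-82, 88) = (-1 - 15/2*(-2))/50 = (-1 + 15)*(1/50) = 14*(1/50) = 7/25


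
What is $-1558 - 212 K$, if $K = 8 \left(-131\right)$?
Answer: $220618$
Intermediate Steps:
$K = -1048$
$-1558 - 212 K = -1558 - -222176 = -1558 + 222176 = 220618$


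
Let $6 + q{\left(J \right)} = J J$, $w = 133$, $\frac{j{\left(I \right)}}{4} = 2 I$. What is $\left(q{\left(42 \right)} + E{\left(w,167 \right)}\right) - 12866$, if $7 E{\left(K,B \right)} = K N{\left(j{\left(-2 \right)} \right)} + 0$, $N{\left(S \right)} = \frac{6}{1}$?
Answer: $-10994$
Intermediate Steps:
$j{\left(I \right)} = 8 I$ ($j{\left(I \right)} = 4 \cdot 2 I = 8 I$)
$N{\left(S \right)} = 6$ ($N{\left(S \right)} = 6 \cdot 1 = 6$)
$q{\left(J \right)} = -6 + J^{2}$ ($q{\left(J \right)} = -6 + J J = -6 + J^{2}$)
$E{\left(K,B \right)} = \frac{6 K}{7}$ ($E{\left(K,B \right)} = \frac{K 6 + 0}{7} = \frac{6 K + 0}{7} = \frac{6 K}{7}$)
$\left(q{\left(42 \right)} + E{\left(w,167 \right)}\right) - 12866 = \left(\left(-6 + 42^{2}\right) + \frac{6}{7} \cdot 133\right) - 12866 = \left(\left(-6 + 1764\right) + 114\right) - 12866 = \left(1758 + 114\right) - 12866 = 1872 - 12866 = -10994$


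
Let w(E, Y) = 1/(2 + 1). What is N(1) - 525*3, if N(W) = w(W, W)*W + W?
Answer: -4721/3 ≈ -1573.7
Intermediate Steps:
w(E, Y) = ⅓ (w(E, Y) = 1/3 = ⅓)
N(W) = 4*W/3 (N(W) = W/3 + W = 4*W/3)
N(1) - 525*3 = (4/3)*1 - 525*3 = 4/3 - 35*45 = 4/3 - 1575 = -4721/3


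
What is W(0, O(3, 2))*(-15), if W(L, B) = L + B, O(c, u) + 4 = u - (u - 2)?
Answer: 30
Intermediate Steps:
O(c, u) = -2 (O(c, u) = -4 + (u - (u - 2)) = -4 + (u - (-2 + u)) = -4 + (u + (2 - u)) = -4 + 2 = -2)
W(L, B) = B + L
W(0, O(3, 2))*(-15) = (-2 + 0)*(-15) = -2*(-15) = 30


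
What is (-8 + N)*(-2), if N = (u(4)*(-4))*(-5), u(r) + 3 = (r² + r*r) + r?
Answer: -1304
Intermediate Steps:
u(r) = -3 + r + 2*r² (u(r) = -3 + ((r² + r*r) + r) = -3 + ((r² + r²) + r) = -3 + (2*r² + r) = -3 + (r + 2*r²) = -3 + r + 2*r²)
N = 660 (N = ((-3 + 4 + 2*4²)*(-4))*(-5) = ((-3 + 4 + 2*16)*(-4))*(-5) = ((-3 + 4 + 32)*(-4))*(-5) = (33*(-4))*(-5) = -132*(-5) = 660)
(-8 + N)*(-2) = (-8 + 660)*(-2) = 652*(-2) = -1304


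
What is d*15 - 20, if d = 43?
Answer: 625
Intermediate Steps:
d*15 - 20 = 43*15 - 20 = 645 - 20 = 625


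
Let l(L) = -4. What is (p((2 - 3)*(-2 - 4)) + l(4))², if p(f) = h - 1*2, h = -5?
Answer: 121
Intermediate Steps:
p(f) = -7 (p(f) = -5 - 1*2 = -5 - 2 = -7)
(p((2 - 3)*(-2 - 4)) + l(4))² = (-7 - 4)² = (-11)² = 121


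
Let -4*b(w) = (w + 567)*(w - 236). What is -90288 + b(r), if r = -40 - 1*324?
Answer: -59838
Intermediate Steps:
r = -364 (r = -40 - 324 = -364)
b(w) = -(-236 + w)*(567 + w)/4 (b(w) = -(w + 567)*(w - 236)/4 = -(567 + w)*(-236 + w)/4 = -(-236 + w)*(567 + w)/4)
-90288 + b(r) = -90288 + (33453 - 331/4*(-364) - 1/4*(-364)**2) = -90288 + (33453 + 30121 - 1/4*132496) = -90288 + (33453 + 30121 - 33124) = -90288 + 30450 = -59838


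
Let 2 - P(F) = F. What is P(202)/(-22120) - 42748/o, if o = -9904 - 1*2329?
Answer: 23700809/6764849 ≈ 3.5035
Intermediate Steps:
o = -12233 (o = -9904 - 2329 = -12233)
P(F) = 2 - F
P(202)/(-22120) - 42748/o = (2 - 1*202)/(-22120) - 42748/(-12233) = (2 - 202)*(-1/22120) - 42748*(-1/12233) = -200*(-1/22120) + 42748/12233 = 5/553 + 42748/12233 = 23700809/6764849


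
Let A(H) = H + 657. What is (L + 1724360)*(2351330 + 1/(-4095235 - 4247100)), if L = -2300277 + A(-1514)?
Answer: -11313758012894218926/8342335 ≈ -1.3562e+12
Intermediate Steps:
A(H) = 657 + H
L = -2301134 (L = -2300277 + (657 - 1514) = -2300277 - 857 = -2301134)
(L + 1724360)*(2351330 + 1/(-4095235 - 4247100)) = (-2301134 + 1724360)*(2351330 + 1/(-4095235 - 4247100)) = -576774*(2351330 + 1/(-8342335)) = -576774*(2351330 - 1/8342335) = -576774*19615582555549/8342335 = -11313758012894218926/8342335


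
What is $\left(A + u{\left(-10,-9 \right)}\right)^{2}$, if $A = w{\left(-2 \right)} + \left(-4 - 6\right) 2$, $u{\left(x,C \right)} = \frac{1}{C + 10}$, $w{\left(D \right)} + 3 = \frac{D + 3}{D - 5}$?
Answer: $\frac{24025}{49} \approx 490.31$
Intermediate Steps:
$w{\left(D \right)} = -3 + \frac{3 + D}{-5 + D}$ ($w{\left(D \right)} = -3 + \frac{D + 3}{D - 5} = -3 + \frac{3 + D}{-5 + D}$)
$u{\left(x,C \right)} = \frac{1}{10 + C}$
$A = - \frac{162}{7}$ ($A = \frac{2 \left(9 - -2\right)}{-5 - 2} + \left(-4 - 6\right) 2 = \frac{2 \left(9 + 2\right)}{-7} + \left(-4 - 6\right) 2 = 2 \left(- \frac{1}{7}\right) 11 - 20 = - \frac{22}{7} - 20 = - \frac{162}{7} \approx -23.143$)
$\left(A + u{\left(-10,-9 \right)}\right)^{2} = \left(- \frac{162}{7} + \frac{1}{10 - 9}\right)^{2} = \left(- \frac{162}{7} + 1^{-1}\right)^{2} = \left(- \frac{162}{7} + 1\right)^{2} = \left(- \frac{155}{7}\right)^{2} = \frac{24025}{49}$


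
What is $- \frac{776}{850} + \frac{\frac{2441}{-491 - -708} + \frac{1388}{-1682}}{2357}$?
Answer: $- \frac{166087956177}{182811807325} \approx -0.90852$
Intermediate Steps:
$- \frac{776}{850} + \frac{\frac{2441}{-491 - -708} + \frac{1388}{-1682}}{2357} = \left(-776\right) \frac{1}{850} + \left(\frac{2441}{-491 + 708} + 1388 \left(- \frac{1}{1682}\right)\right) \frac{1}{2357} = - \frac{388}{425} + \left(\frac{2441}{217} - \frac{694}{841}\right) \frac{1}{2357} = - \frac{388}{425} + \frac{1902283}{182497} \cdot \frac{1}{2357} = - \frac{388}{425} + \frac{1902283}{430145429} = - \frac{166087956177}{182811807325}$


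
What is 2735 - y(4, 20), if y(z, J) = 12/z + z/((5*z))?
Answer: 13659/5 ≈ 2731.8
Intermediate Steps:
y(z, J) = ⅕ + 12/z (y(z, J) = 12/z + z*(1/(5*z)) = 12/z + ⅕ = ⅕ + 12/z)
2735 - y(4, 20) = 2735 - (60 + 4)/(5*4) = 2735 - 64/(5*4) = 2735 - 1*16/5 = 2735 - 16/5 = 13659/5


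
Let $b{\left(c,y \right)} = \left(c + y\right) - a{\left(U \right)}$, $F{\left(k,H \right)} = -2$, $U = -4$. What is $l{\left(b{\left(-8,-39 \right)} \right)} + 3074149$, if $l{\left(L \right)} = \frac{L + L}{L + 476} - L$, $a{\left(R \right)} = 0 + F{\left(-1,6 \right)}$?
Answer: $\frac{1324977524}{431} \approx 3.0742 \cdot 10^{6}$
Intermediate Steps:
$a{\left(R \right)} = -2$ ($a{\left(R \right)} = 0 - 2 = -2$)
$b{\left(c,y \right)} = 2 + c + y$ ($b{\left(c,y \right)} = \left(c + y\right) - -2 = \left(c + y\right) + 2 = 2 + c + y$)
$l{\left(L \right)} = - L + \frac{2 L}{476 + L}$ ($l{\left(L \right)} = \frac{2 L}{476 + L} - L = - L + \frac{2 L}{476 + L}$)
$l{\left(b{\left(-8,-39 \right)} \right)} + 3074149 = - \frac{\left(2 - 8 - 39\right) \left(474 - 45\right)}{476 - 45} + 3074149 = \left(-1\right) \left(-45\right) \frac{1}{476 - 45} \left(474 - 45\right) + 3074149 = \left(-1\right) \left(-45\right) \frac{1}{431} \cdot 429 + 3074149 = \frac{19305}{431} + 3074149 = \frac{1324977524}{431}$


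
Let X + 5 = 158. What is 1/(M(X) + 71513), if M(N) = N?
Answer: 1/71666 ≈ 1.3954e-5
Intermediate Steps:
X = 153 (X = -5 + 158 = 153)
1/(M(X) + 71513) = 1/(153 + 71513) = 1/71666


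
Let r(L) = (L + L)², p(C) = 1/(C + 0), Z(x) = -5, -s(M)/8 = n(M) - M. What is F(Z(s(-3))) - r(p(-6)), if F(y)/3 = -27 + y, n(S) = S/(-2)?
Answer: -865/9 ≈ -96.111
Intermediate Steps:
n(S) = -S/2 (n(S) = S*(-½) = -S/2)
s(M) = 12*M (s(M) = -8*(-M/2 - M) = -(-12)*M = 12*M)
F(y) = -81 + 3*y (F(y) = 3*(-27 + y) = -81 + 3*y)
p(C) = 1/C
r(L) = 4*L² (r(L) = (2*L)² = 4*L²)
F(Z(s(-3))) - r(p(-6)) = (-81 + 3*(-5)) - 4*(1/(-6))² = (-81 - 15) - 4*(-⅙)² = -96 - 4/36 = -96 - 1*⅑ = -96 - ⅑ = -865/9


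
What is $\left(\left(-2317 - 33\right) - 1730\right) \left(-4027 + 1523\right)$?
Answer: $10216320$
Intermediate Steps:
$\left(\left(-2317 - 33\right) - 1730\right) \left(-4027 + 1523\right) = \left(-2350 - 1730\right) \left(-2504\right) = \left(-4080\right) \left(-2504\right) = 10216320$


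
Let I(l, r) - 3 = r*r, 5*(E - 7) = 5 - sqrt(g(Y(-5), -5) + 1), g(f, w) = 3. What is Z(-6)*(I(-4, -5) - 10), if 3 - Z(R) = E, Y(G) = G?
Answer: -414/5 ≈ -82.800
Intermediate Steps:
E = 38/5 (E = 7 + (5 - sqrt(3 + 1))/5 = 7 + (5 - sqrt(4))/5 = 7 + (5 - 1*2)/5 = 7 + (5 - 2)/5 = 7 + (1/5)*3 = 7 + 3/5 = 38/5 ≈ 7.6000)
I(l, r) = 3 + r**2 (I(l, r) = 3 + r*r = 3 + r**2)
Z(R) = -23/5 (Z(R) = 3 - 1*38/5 = 3 - 38/5 = -23/5)
Z(-6)*(I(-4, -5) - 10) = -23*((3 + (-5)**2) - 10)/5 = -23*((3 + 25) - 10)/5 = -23*(28 - 10)/5 = -23/5*18 = -414/5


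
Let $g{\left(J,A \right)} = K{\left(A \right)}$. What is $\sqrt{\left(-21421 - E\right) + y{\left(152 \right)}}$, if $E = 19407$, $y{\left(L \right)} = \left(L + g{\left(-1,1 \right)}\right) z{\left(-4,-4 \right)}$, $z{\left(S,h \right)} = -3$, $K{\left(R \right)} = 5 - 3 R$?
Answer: $i \sqrt{41290} \approx 203.2 i$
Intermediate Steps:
$g{\left(J,A \right)} = 5 - 3 A$
$y{\left(L \right)} = -6 - 3 L$ ($y{\left(L \right)} = \left(L + \left(5 - 3\right)\right) \left(-3\right) = \left(L + 2\right) \left(-3\right) = \left(2 + L\right) \left(-3\right) = -6 - 3 L$)
$\sqrt{\left(-21421 - E\right) + y{\left(152 \right)}} = \sqrt{\left(-21421 - 19407\right) - 462} = \sqrt{-40828 - 462} = \sqrt{-41290} = i \sqrt{41290}$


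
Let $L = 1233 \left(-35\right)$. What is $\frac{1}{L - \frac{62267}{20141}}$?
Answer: $- \frac{20141}{869247122} \approx -2.3171 \cdot 10^{-5}$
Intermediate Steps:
$L = -43155$
$\frac{1}{L - \frac{62267}{20141}} = \frac{1}{-43155 - \frac{62267}{20141}} = \frac{1}{- \frac{869247122}{20141}} = - \frac{20141}{869247122}$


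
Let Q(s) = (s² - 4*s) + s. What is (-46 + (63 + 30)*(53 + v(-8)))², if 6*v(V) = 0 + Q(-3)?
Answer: 26646244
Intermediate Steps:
Q(s) = s² - 3*s
v(V) = 3 (v(V) = (0 - 3*(-3 - 3))/6 = (0 - 3*(-6))/6 = (0 + 18)/6 = (⅙)*18 = 3)
(-46 + (63 + 30)*(53 + v(-8)))² = (-46 + (63 + 30)*(53 + 3))² = (-46 + 93*56)² = (-46 + 5208)² = 5162² = 26646244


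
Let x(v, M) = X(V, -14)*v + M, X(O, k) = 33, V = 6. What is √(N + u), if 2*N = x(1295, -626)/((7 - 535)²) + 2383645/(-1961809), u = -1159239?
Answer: I*√4975244914050301781252806/2071670304 ≈ 1076.7*I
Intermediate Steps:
x(v, M) = M + 33*v (x(v, M) = 33*v + M = M + 33*v)
N = -581912272499/1093841920512 (N = ((-626 + 33*1295)/((7 - 535)²) + 2383645/(-1961809))/2 = ((-626 + 42735)/((-528)²) + 2383645*(-1/1961809))/2 = (42109/278784 - 2383645/1961809)/2 = (½)*(-581912272499/546920960256) = -581912272499/1093841920512 ≈ -0.53199)
√(N + u) = √(-581912272499/1093841920512 - 1159239) = √(-1268024796004682867/1093841920512) = I*√4975244914050301781252806/2071670304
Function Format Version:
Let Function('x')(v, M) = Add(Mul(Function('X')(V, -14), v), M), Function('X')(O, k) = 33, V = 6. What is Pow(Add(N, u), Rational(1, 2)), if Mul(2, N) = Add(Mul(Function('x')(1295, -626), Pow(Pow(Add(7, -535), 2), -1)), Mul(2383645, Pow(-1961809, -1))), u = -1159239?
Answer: Mul(Rational(1, 2071670304), I, Pow(4975244914050301781252806, Rational(1, 2))) ≈ Mul(1076.7, I)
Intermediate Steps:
Function('x')(v, M) = Add(M, Mul(33, v)) (Function('x')(v, M) = Add(Mul(33, v), M) = Add(M, Mul(33, v)))
N = Rational(-581912272499, 1093841920512) (N = Mul(Rational(1, 2), Add(Mul(Add(-626, Mul(33, 1295)), Pow(Pow(Add(7, -535), 2), -1)), Mul(2383645, Pow(-1961809, -1)))) = Mul(Rational(1, 2), Add(Mul(Add(-626, 42735), Pow(Pow(-528, 2), -1)), Mul(2383645, Rational(-1, 1961809)))) = Mul(Rational(1, 2), Add(Mul(42109, Pow(278784, -1)), Rational(-2383645, 1961809))) = Mul(Rational(1, 2), Add(Mul(42109, Rational(1, 278784)), Rational(-2383645, 1961809))) = Mul(Rational(1, 2), Add(Rational(42109, 278784), Rational(-2383645, 1961809))) = Mul(Rational(1, 2), Rational(-581912272499, 546920960256)) = Rational(-581912272499, 1093841920512) ≈ -0.53199)
Pow(Add(N, u), Rational(1, 2)) = Pow(Add(Rational(-581912272499, 1093841920512), -1159239), Rational(1, 2)) = Pow(Rational(-1268024796004682867, 1093841920512), Rational(1, 2)) = Mul(Rational(1, 2071670304), I, Pow(4975244914050301781252806, Rational(1, 2)))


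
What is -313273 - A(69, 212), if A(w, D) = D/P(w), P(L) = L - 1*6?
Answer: -19736411/63 ≈ -3.1328e+5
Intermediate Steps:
P(L) = -6 + L (P(L) = L - 6 = -6 + L)
A(w, D) = D/(-6 + w)
-313273 - A(69, 212) = -313273 - 212/(-6 + 69) = -313273 - 212/63 = -19736411/63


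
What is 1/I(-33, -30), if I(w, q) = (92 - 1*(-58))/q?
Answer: -1/5 ≈ -0.20000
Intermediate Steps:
I(w, q) = 150/q (I(w, q) = (92 + 58)/q = 150/q)
1/I(-33, -30) = 1/(150/(-30)) = 1/(150*(-1/30)) = 1/(-5) = -1/5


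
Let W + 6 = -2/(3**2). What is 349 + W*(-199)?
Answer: 14285/9 ≈ 1587.2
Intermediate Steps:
W = -56/9 (W = -6 - 2/(3**2) = -6 - 2/9 = -56/9 ≈ -6.2222)
349 + W*(-199) = 349 - 56/9*(-199) = 349 + 11144/9 = 14285/9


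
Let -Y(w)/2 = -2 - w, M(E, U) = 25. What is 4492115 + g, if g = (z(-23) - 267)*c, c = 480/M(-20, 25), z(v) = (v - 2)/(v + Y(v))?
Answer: 291654739/65 ≈ 4.4870e+6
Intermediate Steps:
Y(w) = 4 + 2*w (Y(w) = -2*(-2 - w) = 4 + 2*w)
z(v) = (-2 + v)/(4 + 3*v) (z(v) = (v - 2)/(v + (4 + 2*v)) = (-2 + v)/(4 + 3*v))
c = 96/5 (c = 480/25 = 480*(1/25) = 96/5 ≈ 19.200)
g = -332736/65 (g = ((-2 - 23)/(4 + 3*(-23)) - 267)*(96/5) = (-25/(4 - 69) - 267)*(96/5) = (-25/(-65) - 267)*(96/5) = (-1/65*(-25) - 267)*(96/5) = (5/13 - 267)*(96/5) = -3466/13*96/5 = -332736/65 ≈ -5119.0)
4492115 + g = 4492115 - 332736/65 = 291654739/65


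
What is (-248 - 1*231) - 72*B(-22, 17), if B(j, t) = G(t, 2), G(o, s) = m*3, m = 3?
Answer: -1127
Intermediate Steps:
G(o, s) = 9 (G(o, s) = 3*3 = 9)
B(j, t) = 9
(-248 - 1*231) - 72*B(-22, 17) = (-248 - 1*231) - 72*9 = (-248 - 231) - 648 = -479 - 648 = -1127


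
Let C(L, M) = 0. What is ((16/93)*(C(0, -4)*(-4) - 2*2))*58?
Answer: -3712/93 ≈ -39.914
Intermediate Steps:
((16/93)*(C(0, -4)*(-4) - 2*2))*58 = ((16/93)*(0*(-4) - 2*2))*58 = ((16*(1/93))*(0 - 4))*58 = ((16/93)*(-4))*58 = -64/93*58 = -3712/93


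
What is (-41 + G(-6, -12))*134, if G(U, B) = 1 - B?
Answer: -3752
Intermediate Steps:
(-41 + G(-6, -12))*134 = (-41 + (1 - 1*(-12)))*134 = (-41 + (1 + 12))*134 = (-41 + 13)*134 = -28*134 = -3752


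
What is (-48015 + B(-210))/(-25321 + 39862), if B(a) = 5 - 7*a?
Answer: -46540/14541 ≈ -3.2006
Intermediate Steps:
(-48015 + B(-210))/(-25321 + 39862) = (-48015 + (5 - 7*(-210)))/(-25321 + 39862) = (-48015 + (5 + 1470))/14541 = (-48015 + 1475)*(1/14541) = -46540*1/14541 = -46540/14541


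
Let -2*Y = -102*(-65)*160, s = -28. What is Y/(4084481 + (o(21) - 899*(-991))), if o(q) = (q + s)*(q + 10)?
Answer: -176800/1658391 ≈ -0.10661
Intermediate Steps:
o(q) = (-28 + q)*(10 + q) (o(q) = (q - 28)*(q + 10) = (-28 + q)*(10 + q))
Y = -530400 (Y = -(-102*(-65))*160/2 = -3315*160 = -1/2*1060800 = -530400)
Y/(4084481 + (o(21) - 899*(-991))) = -530400/(4084481 + ((-280 + 21**2 - 18*21) - 899*(-991))) = -530400/(4084481 + ((-280 + 441 - 378) + 890909)) = -530400/(4084481 + (-217 + 890909)) = -530400/(4084481 + 890692) = -530400/4975173 = -530400*1/4975173 = -176800/1658391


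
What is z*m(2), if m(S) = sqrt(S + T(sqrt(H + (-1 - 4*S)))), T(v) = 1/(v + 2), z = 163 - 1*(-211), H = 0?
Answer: 374*sqrt(364 - 39*I)/13 ≈ 549.67 - 29.362*I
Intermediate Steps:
z = 374 (z = 163 + 211 = 374)
T(v) = 1/(2 + v)
m(S) = sqrt(S + 1/(2 + sqrt(-1 - 4*S))) (m(S) = sqrt(S + 1/(2 + sqrt(0 + (-1 - 4*S)))) = sqrt(S + 1/(2 + sqrt(-1 - 4*S))))
z*m(2) = 374*sqrt((1 + 2*(2 + sqrt(-1 - 4*2)))/(2 + sqrt(-1 - 4*2))) = 374*sqrt((1 + 2*(2 + sqrt(-1 - 8)))/(2 + sqrt(-1 - 8))) = 374*sqrt((1 + 2*(2 + sqrt(-9)))/(2 + sqrt(-9))) = 374*sqrt((1 + 2*(2 + 3*I))/(2 + 3*I)) = 374*sqrt(((2 - 3*I)/13)*(1 + (4 + 6*I))) = 374*sqrt(((2 - 3*I)/13)*(5 + 6*I)) = 374*sqrt((2 - 3*I)*(5 + 6*I)/13) = 374*(sqrt(13)*sqrt((2 - 3*I)*(5 + 6*I))/13) = 374*sqrt(13)*sqrt((2 - 3*I)*(5 + 6*I))/13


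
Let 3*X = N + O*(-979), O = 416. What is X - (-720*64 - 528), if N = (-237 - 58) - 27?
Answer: -89254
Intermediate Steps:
N = -322 (N = -295 - 27 = -322)
X = -135862 (X = (-322 + 416*(-979))/3 = (-322 - 407264)/3 = (⅓)*(-407586) = -135862)
X - (-720*64 - 528) = -135862 - (-720*64 - 528) = -135862 - (-46080 - 528) = -135862 - 1*(-46608) = -135862 + 46608 = -89254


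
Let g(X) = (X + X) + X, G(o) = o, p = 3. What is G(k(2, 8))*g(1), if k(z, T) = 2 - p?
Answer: -3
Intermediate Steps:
k(z, T) = -1 (k(z, T) = 2 - 1*3 = 2 - 3 = -1)
g(X) = 3*X (g(X) = 2*X + X = 3*X)
G(k(2, 8))*g(1) = -3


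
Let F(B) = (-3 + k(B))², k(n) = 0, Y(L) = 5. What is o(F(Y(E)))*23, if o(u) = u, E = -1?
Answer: 207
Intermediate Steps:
F(B) = 9 (F(B) = (-3 + 0)² = (-3)² = 9)
o(F(Y(E)))*23 = 9*23 = 207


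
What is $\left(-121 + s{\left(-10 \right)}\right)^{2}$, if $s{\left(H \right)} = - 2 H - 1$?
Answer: $10404$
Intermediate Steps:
$s{\left(H \right)} = -1 - 2 H$
$\left(-121 + s{\left(-10 \right)}\right)^{2} = \left(-121 - -19\right)^{2} = \left(-121 + \left(-1 + 20\right)\right)^{2} = \left(-121 + 19\right)^{2} = \left(-102\right)^{2} = 10404$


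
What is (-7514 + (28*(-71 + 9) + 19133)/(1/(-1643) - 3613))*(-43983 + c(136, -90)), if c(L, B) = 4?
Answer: 654303282601423/1978720 ≈ 3.3067e+8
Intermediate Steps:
(-7514 + (28*(-71 + 9) + 19133)/(1/(-1643) - 3613))*(-43983 + c(136, -90)) = (-7514 + (28*(-71 + 9) + 19133)/(1/(-1643) - 3613))*(-43983 + 4) = (-7514 + (28*(-62) + 19133)/(-1/1643 - 3613))*(-43979) = (-7514 + (-1736 + 19133)/(-5936160/1643))*(-43979) = (-7514 + 17397*(-1643/5936160))*(-43979) = (-7514 - 9527757/1978720)*(-43979) = -14877629837/1978720*(-43979) = 654303282601423/1978720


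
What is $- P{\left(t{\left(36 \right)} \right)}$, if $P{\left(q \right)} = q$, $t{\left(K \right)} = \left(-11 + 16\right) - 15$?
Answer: $10$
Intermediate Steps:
$t{\left(K \right)} = -10$ ($t{\left(K \right)} = 5 - 15 = -10$)
$- P{\left(t{\left(36 \right)} \right)} = \left(-1\right) \left(-10\right) = 10$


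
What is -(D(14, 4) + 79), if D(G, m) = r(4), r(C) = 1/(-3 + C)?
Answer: -80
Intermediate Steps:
D(G, m) = 1 (D(G, m) = 1/(-3 + 4) = 1/1 = 1)
-(D(14, 4) + 79) = -(1 + 79) = -1*80 = -80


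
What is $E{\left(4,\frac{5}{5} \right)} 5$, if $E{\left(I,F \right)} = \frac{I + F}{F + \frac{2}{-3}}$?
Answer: $75$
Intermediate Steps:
$E{\left(I,F \right)} = \frac{F + I}{- \frac{2}{3} + F}$ ($E{\left(I,F \right)} = \frac{F + I}{F + 2 \left(- \frac{1}{3}\right)} = \frac{F + I}{F - \frac{2}{3}} = \frac{F + I}{- \frac{2}{3} + F}$)
$E{\left(4,\frac{5}{5} \right)} 5 = \frac{3 \left(\frac{5}{5} + 4\right)}{-2 + 3 \cdot \frac{5}{5}} \cdot 5 = \frac{3 \left(5 \cdot \frac{1}{5} + 4\right)}{-2 + 3 \cdot 5 \cdot \frac{1}{5}} \cdot 5 = \frac{3 \left(1 + 4\right)}{-2 + 3 \cdot 1} \cdot 5 = 3 \frac{1}{-2 + 3} \cdot 5 \cdot 5 = 3 \cdot 1^{-1} \cdot 5 \cdot 5 = 3 \cdot 1 \cdot 5 \cdot 5 = 15 \cdot 5 = 75$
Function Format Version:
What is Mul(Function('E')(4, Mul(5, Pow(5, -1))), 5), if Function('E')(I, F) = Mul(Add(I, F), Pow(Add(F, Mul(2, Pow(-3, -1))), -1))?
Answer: 75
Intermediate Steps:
Function('E')(I, F) = Mul(Pow(Add(Rational(-2, 3), F), -1), Add(F, I)) (Function('E')(I, F) = Mul(Add(F, I), Pow(Add(F, Mul(2, Rational(-1, 3))), -1)) = Mul(Add(F, I), Pow(Add(F, Rational(-2, 3)), -1)) = Mul(Add(F, I), Pow(Add(Rational(-2, 3), F), -1)) = Mul(Pow(Add(Rational(-2, 3), F), -1), Add(F, I)))
Mul(Function('E')(4, Mul(5, Pow(5, -1))), 5) = Mul(Mul(3, Pow(Add(-2, Mul(3, Mul(5, Pow(5, -1)))), -1), Add(Mul(5, Pow(5, -1)), 4)), 5) = Mul(Mul(3, Pow(Add(-2, Mul(3, Mul(5, Rational(1, 5)))), -1), Add(Mul(5, Rational(1, 5)), 4)), 5) = Mul(Mul(3, Pow(Add(-2, Mul(3, 1)), -1), Add(1, 4)), 5) = Mul(Mul(3, Pow(Add(-2, 3), -1), 5), 5) = Mul(Mul(3, Pow(1, -1), 5), 5) = Mul(Mul(3, 1, 5), 5) = Mul(15, 5) = 75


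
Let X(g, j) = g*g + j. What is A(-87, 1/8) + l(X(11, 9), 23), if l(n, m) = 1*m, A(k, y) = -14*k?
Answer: 1241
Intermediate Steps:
X(g, j) = j + g² (X(g, j) = g² + j = j + g²)
l(n, m) = m
A(-87, 1/8) + l(X(11, 9), 23) = -14*(-87) + 23 = 1218 + 23 = 1241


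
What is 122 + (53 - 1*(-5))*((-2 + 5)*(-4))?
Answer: -574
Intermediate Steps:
122 + (53 - 1*(-5))*((-2 + 5)*(-4)) = 122 + (53 + 5)*(3*(-4)) = 122 + 58*(-12) = 122 - 696 = -574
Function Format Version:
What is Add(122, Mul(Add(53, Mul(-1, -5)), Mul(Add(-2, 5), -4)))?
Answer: -574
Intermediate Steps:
Add(122, Mul(Add(53, Mul(-1, -5)), Mul(Add(-2, 5), -4))) = Add(122, Mul(Add(53, 5), Mul(3, -4))) = Add(122, Mul(58, -12)) = Add(122, -696) = -574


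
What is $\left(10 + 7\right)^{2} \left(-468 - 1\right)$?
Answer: $-135541$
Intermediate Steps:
$\left(10 + 7\right)^{2} \left(-468 - 1\right) = 17^{2} \left(-469\right) = 289 \left(-469\right) = -135541$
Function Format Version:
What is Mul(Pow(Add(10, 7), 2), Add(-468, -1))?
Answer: -135541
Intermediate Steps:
Mul(Pow(Add(10, 7), 2), Add(-468, -1)) = Mul(Pow(17, 2), -469) = Mul(289, -469) = -135541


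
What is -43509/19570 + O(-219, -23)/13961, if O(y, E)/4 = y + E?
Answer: -626372909/273216770 ≈ -2.2926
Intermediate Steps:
O(y, E) = 4*E + 4*y (O(y, E) = 4*(y + E) = 4*(E + y) = 4*E + 4*y)
-43509/19570 + O(-219, -23)/13961 = -43509/19570 + (4*(-23) + 4*(-219))/13961 = -43509*1/19570 + (-92 - 876)*(1/13961) = -43509/19570 - 968*1/13961 = -43509/19570 - 968/13961 = -626372909/273216770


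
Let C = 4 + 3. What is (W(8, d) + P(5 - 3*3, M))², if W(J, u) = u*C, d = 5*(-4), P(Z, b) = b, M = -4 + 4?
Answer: 19600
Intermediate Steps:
M = 0
C = 7
d = -20
W(J, u) = 7*u (W(J, u) = u*7 = 7*u)
(W(8, d) + P(5 - 3*3, M))² = (7*(-20) + 0)² = (-140 + 0)² = (-140)² = 19600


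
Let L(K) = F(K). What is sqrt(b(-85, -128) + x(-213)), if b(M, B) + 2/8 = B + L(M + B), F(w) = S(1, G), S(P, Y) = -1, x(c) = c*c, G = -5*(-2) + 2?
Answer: sqrt(180959)/2 ≈ 212.70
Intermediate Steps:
G = 12 (G = 10 + 2 = 12)
x(c) = c**2
F(w) = -1
L(K) = -1
b(M, B) = -5/4 + B (b(M, B) = -1/4 + (B - 1) = -1/4 + (-1 + B) = -5/4 + B)
sqrt(b(-85, -128) + x(-213)) = sqrt((-5/4 - 128) + (-213)**2) = sqrt(-517/4 + 45369) = sqrt(180959/4) = sqrt(180959)/2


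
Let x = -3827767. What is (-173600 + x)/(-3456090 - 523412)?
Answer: 4001367/3979502 ≈ 1.0055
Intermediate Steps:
(-173600 + x)/(-3456090 - 523412) = (-173600 - 3827767)/(-3456090 - 523412) = -4001367/(-3979502) = -4001367*(-1/3979502) = 4001367/3979502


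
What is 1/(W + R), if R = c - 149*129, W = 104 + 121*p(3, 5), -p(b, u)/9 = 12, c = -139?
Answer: -1/32324 ≈ -3.0937e-5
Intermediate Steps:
p(b, u) = -108 (p(b, u) = -9*12 = -108)
W = -12964 (W = 104 + 121*(-108) = 104 - 13068 = -12964)
R = -19360 (R = -139 - 149*129 = -139 - 19221 = -19360)
1/(W + R) = 1/(-12964 - 19360) = 1/(-32324) = -1/32324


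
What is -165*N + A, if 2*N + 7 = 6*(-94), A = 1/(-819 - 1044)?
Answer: 175522543/3726 ≈ 47108.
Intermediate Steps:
A = -1/1863 (A = 1/(-1863) = -1/1863 ≈ -0.00053677)
N = -571/2 (N = -7/2 + (6*(-94))/2 = -7/2 + (1/2)*(-564) = -7/2 - 282 = -571/2 ≈ -285.50)
-165*N + A = -165*(-571/2) - 1/1863 = 94215/2 - 1/1863 = 175522543/3726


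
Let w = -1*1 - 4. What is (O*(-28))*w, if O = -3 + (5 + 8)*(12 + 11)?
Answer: 41440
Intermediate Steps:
w = -5 (w = -1 - 4 = -5)
O = 296 (O = -3 + 13*23 = -3 + 299 = 296)
(O*(-28))*w = (296*(-28))*(-5) = -8288*(-5) = 41440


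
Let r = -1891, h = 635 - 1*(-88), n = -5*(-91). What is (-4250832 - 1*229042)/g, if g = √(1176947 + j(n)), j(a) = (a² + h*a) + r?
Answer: -2239937*√134/7571 ≈ -3424.8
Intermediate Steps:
n = 455
h = 723 (h = 635 + 88 = 723)
j(a) = -1891 + a² + 723*a (j(a) = (a² + 723*a) - 1891 = -1891 + a² + 723*a)
g = 113*√134 (g = √(1176947 + (-1891 + 455² + 723*455)) = √(1176947 + (-1891 + 207025 + 328965)) = √(1176947 + 534099) = √1711046 = 113*√134 ≈ 1308.1)
(-4250832 - 1*229042)/g = (-4250832 - 1*229042)/((113*√134)) = (-4250832 - 229042)*(√134/15142) = -2239937*√134/7571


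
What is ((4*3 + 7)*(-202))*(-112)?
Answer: 429856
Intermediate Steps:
((4*3 + 7)*(-202))*(-112) = ((12 + 7)*(-202))*(-112) = (19*(-202))*(-112) = -3838*(-112) = 429856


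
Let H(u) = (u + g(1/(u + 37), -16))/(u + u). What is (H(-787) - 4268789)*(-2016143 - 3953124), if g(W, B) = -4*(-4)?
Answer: 40107941415956705/1574 ≈ 2.5482e+13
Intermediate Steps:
g(W, B) = 16
H(u) = (16 + u)/(2*u) (H(u) = (u + 16)/(u + u) = (16 + u)/((2*u)) = (16 + u)*(1/(2*u)) = (16 + u)/(2*u))
(H(-787) - 4268789)*(-2016143 - 3953124) = ((½)*(16 - 787)/(-787) - 4268789)*(-2016143 - 3953124) = ((½)*(-1/787)*(-771) - 4268789)*(-5969267) = (771/1574 - 4268789)*(-5969267) = -6719073115/1574*(-5969267) = 40107941415956705/1574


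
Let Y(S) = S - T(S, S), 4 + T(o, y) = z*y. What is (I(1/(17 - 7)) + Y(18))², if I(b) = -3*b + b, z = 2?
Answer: 5041/25 ≈ 201.64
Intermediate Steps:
T(o, y) = -4 + 2*y
I(b) = -2*b
Y(S) = 4 - S (Y(S) = S - (-4 + 2*S) = S + (4 - 2*S) = 4 - S)
(I(1/(17 - 7)) + Y(18))² = (-2/(17 - 7) + (4 - 1*18))² = (-2/10 + (4 - 18))² = (-2*⅒ - 14)² = (-⅕ - 14)² = (-71/5)² = 5041/25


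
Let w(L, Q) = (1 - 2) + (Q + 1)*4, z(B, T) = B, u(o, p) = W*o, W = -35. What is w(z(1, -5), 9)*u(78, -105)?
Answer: -106470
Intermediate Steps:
u(o, p) = -35*o
w(L, Q) = 3 + 4*Q (w(L, Q) = -1 + (1 + Q)*4 = -1 + (4 + 4*Q) = 3 + 4*Q)
w(z(1, -5), 9)*u(78, -105) = (3 + 4*9)*(-35*78) = (3 + 36)*(-2730) = 39*(-2730) = -106470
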